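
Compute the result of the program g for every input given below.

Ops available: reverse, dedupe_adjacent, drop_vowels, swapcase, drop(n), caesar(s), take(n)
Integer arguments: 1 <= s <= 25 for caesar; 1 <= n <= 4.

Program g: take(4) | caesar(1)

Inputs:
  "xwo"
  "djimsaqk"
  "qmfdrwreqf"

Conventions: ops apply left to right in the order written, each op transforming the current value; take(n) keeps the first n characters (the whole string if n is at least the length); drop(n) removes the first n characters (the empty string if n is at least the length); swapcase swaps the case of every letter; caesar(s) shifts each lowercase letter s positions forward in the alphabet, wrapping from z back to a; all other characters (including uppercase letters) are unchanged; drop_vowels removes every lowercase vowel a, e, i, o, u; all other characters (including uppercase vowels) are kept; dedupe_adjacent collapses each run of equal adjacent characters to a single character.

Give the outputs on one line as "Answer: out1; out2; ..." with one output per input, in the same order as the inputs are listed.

"yxp"; "ekjn"; "rnge"

Execution, op by op:
  "xwo" -> "xwo" -> "yxp"
  "djimsaqk" -> "djim" -> "ekjn"
  "qmfdrwreqf" -> "qmfd" -> "rnge"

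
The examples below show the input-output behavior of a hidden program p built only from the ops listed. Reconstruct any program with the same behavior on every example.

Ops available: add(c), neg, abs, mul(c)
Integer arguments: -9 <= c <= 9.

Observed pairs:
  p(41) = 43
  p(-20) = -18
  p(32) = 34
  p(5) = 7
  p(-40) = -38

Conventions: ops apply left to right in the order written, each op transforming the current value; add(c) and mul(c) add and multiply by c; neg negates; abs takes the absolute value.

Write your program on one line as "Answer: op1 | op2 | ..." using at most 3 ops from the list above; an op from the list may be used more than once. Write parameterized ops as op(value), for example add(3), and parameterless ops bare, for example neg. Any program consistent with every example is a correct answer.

add(-5) | add(7)

Check, running the answer program on each example:
  41 -> 36 -> 43
  -20 -> -25 -> -18
  32 -> 27 -> 34
  5 -> 0 -> 7
  -40 -> -45 -> -38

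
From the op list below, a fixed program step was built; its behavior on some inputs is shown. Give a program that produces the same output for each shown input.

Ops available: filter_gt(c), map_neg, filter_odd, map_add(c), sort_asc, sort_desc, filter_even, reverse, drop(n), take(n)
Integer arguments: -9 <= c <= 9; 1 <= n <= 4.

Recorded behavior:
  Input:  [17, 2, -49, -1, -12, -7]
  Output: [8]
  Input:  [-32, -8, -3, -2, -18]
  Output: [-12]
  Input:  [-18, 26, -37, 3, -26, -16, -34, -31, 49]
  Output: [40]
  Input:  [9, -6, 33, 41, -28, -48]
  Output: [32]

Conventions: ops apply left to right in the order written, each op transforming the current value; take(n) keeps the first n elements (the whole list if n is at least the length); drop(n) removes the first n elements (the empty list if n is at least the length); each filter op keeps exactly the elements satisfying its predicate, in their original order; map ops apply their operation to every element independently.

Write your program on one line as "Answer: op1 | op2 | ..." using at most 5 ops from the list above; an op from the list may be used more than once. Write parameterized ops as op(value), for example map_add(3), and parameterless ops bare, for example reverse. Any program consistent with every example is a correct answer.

sort_desc | map_add(-9) | filter_even | take(1)

Check, running the answer program on each example:
  [17, 2, -49, -1, -12, -7] -> [17, 2, -1, -7, -12, -49] -> [8, -7, -10, -16, -21, -58] -> [8, -10, -16, -58] -> [8]
  [-32, -8, -3, -2, -18] -> [-2, -3, -8, -18, -32] -> [-11, -12, -17, -27, -41] -> [-12] -> [-12]
  [-18, 26, -37, 3, -26, -16, -34, -31, 49] -> [49, 26, 3, -16, -18, -26, -31, -34, -37] -> [40, 17, -6, -25, -27, -35, -40, -43, -46] -> [40, -6, -40, -46] -> [40]
  [9, -6, 33, 41, -28, -48] -> [41, 33, 9, -6, -28, -48] -> [32, 24, 0, -15, -37, -57] -> [32, 24, 0] -> [32]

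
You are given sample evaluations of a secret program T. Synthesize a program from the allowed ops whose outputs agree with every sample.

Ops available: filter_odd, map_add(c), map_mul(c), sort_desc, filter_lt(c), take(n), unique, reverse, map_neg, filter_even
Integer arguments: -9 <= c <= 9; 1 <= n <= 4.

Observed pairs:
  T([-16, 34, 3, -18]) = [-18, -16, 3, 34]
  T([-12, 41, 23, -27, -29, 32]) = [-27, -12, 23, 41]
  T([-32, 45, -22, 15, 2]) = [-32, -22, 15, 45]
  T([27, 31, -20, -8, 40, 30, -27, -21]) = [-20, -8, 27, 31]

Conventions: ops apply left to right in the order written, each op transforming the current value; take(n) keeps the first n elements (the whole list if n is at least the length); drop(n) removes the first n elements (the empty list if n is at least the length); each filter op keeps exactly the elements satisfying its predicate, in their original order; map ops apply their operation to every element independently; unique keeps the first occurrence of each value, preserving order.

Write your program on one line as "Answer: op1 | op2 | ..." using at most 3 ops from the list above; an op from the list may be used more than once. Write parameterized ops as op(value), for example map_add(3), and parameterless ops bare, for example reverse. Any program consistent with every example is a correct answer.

take(4) | sort_desc | reverse

Check, running the answer program on each example:
  [-16, 34, 3, -18] -> [-16, 34, 3, -18] -> [34, 3, -16, -18] -> [-18, -16, 3, 34]
  [-12, 41, 23, -27, -29, 32] -> [-12, 41, 23, -27] -> [41, 23, -12, -27] -> [-27, -12, 23, 41]
  [-32, 45, -22, 15, 2] -> [-32, 45, -22, 15] -> [45, 15, -22, -32] -> [-32, -22, 15, 45]
  [27, 31, -20, -8, 40, 30, -27, -21] -> [27, 31, -20, -8] -> [31, 27, -8, -20] -> [-20, -8, 27, 31]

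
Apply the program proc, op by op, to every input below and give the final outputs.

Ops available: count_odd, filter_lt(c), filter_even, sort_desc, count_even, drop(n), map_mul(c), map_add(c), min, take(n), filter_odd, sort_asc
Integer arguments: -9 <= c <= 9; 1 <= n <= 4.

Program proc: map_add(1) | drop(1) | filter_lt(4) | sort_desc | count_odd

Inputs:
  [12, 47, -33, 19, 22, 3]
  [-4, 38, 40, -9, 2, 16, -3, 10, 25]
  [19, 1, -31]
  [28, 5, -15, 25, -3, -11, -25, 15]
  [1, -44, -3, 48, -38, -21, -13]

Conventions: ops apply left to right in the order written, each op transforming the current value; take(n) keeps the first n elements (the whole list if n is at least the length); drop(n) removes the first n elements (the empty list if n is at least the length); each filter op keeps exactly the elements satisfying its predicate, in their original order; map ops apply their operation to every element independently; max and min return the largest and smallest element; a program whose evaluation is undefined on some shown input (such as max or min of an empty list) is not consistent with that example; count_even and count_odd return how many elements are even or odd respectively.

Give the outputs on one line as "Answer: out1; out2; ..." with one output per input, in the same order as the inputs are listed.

0; 1; 0; 0; 2

Execution, op by op:
  [12, 47, -33, 19, 22, 3] -> [13, 48, -32, 20, 23, 4] -> [48, -32, 20, 23, 4] -> [-32] -> [-32] -> 0
  [-4, 38, 40, -9, 2, 16, -3, 10, 25] -> [-3, 39, 41, -8, 3, 17, -2, 11, 26] -> [39, 41, -8, 3, 17, -2, 11, 26] -> [-8, 3, -2] -> [3, -2, -8] -> 1
  [19, 1, -31] -> [20, 2, -30] -> [2, -30] -> [2, -30] -> [2, -30] -> 0
  [28, 5, -15, 25, -3, -11, -25, 15] -> [29, 6, -14, 26, -2, -10, -24, 16] -> [6, -14, 26, -2, -10, -24, 16] -> [-14, -2, -10, -24] -> [-2, -10, -14, -24] -> 0
  [1, -44, -3, 48, -38, -21, -13] -> [2, -43, -2, 49, -37, -20, -12] -> [-43, -2, 49, -37, -20, -12] -> [-43, -2, -37, -20, -12] -> [-2, -12, -20, -37, -43] -> 2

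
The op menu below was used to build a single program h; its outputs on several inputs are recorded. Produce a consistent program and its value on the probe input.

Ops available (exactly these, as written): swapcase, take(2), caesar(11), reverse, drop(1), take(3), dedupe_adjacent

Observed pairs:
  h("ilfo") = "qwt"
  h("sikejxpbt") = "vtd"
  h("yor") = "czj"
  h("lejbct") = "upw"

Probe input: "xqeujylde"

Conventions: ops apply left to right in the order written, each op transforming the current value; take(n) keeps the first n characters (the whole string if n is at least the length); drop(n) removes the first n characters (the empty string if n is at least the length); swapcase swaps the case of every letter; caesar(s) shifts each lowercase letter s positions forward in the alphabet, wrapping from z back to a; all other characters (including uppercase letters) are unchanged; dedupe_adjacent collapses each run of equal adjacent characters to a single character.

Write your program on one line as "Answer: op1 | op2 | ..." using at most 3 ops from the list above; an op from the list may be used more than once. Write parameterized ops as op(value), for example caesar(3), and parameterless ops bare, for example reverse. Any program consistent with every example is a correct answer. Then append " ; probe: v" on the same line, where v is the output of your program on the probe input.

take(3) | reverse | caesar(11) ; probe: "pbi"

Check, running the answer program on each example:
  "ilfo" -> "ilf" -> "fli" -> "qwt"
  "sikejxpbt" -> "sik" -> "kis" -> "vtd"
  "yor" -> "yor" -> "roy" -> "czj"
  "lejbct" -> "lej" -> "jel" -> "upw"
  probe: "xqeujylde" -> "xqe" -> "eqx" -> "pbi"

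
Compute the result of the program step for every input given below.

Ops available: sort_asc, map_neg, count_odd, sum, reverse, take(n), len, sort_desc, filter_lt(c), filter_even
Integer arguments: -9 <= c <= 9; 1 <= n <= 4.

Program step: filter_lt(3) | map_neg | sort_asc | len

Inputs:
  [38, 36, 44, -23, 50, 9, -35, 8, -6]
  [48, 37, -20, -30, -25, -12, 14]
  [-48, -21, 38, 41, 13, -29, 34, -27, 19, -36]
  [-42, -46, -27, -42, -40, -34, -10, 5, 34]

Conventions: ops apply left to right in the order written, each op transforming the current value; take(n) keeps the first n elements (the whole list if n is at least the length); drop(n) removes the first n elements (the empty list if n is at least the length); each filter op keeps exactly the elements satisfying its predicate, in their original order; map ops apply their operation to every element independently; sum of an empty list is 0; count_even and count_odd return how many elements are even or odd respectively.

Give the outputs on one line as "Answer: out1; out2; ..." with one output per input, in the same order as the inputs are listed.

Execution, op by op:
  [38, 36, 44, -23, 50, 9, -35, 8, -6] -> [-23, -35, -6] -> [23, 35, 6] -> [6, 23, 35] -> 3
  [48, 37, -20, -30, -25, -12, 14] -> [-20, -30, -25, -12] -> [20, 30, 25, 12] -> [12, 20, 25, 30] -> 4
  [-48, -21, 38, 41, 13, -29, 34, -27, 19, -36] -> [-48, -21, -29, -27, -36] -> [48, 21, 29, 27, 36] -> [21, 27, 29, 36, 48] -> 5
  [-42, -46, -27, -42, -40, -34, -10, 5, 34] -> [-42, -46, -27, -42, -40, -34, -10] -> [42, 46, 27, 42, 40, 34, 10] -> [10, 27, 34, 40, 42, 42, 46] -> 7

3; 4; 5; 7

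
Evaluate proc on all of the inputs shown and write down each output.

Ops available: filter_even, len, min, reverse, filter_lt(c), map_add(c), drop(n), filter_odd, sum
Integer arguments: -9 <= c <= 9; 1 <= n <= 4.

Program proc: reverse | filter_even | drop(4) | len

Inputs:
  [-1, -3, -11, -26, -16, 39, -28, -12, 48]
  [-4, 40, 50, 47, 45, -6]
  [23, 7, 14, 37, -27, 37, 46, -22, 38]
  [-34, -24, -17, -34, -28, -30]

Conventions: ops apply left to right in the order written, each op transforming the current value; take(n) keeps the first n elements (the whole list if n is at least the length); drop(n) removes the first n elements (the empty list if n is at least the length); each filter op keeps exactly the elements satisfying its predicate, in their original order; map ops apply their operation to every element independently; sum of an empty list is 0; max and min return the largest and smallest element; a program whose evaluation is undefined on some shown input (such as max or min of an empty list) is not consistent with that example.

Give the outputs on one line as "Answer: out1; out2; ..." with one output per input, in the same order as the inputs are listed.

1; 0; 0; 1

Execution, op by op:
  [-1, -3, -11, -26, -16, 39, -28, -12, 48] -> [48, -12, -28, 39, -16, -26, -11, -3, -1] -> [48, -12, -28, -16, -26] -> [-26] -> 1
  [-4, 40, 50, 47, 45, -6] -> [-6, 45, 47, 50, 40, -4] -> [-6, 50, 40, -4] -> [] -> 0
  [23, 7, 14, 37, -27, 37, 46, -22, 38] -> [38, -22, 46, 37, -27, 37, 14, 7, 23] -> [38, -22, 46, 14] -> [] -> 0
  [-34, -24, -17, -34, -28, -30] -> [-30, -28, -34, -17, -24, -34] -> [-30, -28, -34, -24, -34] -> [-34] -> 1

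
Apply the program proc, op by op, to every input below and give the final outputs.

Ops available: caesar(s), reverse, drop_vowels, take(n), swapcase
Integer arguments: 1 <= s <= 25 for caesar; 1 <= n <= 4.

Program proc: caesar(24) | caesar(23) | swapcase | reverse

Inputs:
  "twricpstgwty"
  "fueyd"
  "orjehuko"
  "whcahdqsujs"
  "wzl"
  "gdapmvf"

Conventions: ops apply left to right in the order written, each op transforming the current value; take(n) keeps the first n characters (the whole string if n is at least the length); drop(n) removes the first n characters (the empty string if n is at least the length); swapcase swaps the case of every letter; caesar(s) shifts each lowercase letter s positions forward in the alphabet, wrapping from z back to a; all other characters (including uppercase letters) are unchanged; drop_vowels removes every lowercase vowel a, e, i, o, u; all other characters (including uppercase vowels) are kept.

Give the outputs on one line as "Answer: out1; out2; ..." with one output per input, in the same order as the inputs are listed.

"TORBONKXDMRO"; "YTZPA"; "JFPCZEMJ"; "NEPNLYCVXCR"; "GUR"; "AQHKVYB"

Execution, op by op:
  "twricpstgwty" -> "rupganqreurw" -> "ormdxknobrot" -> "ORMDXKNOBROT" -> "TORBONKXDMRO"
  "fueyd" -> "dscwb" -> "apzty" -> "APZTY" -> "YTZPA"
  "orjehuko" -> "mphcfsim" -> "jmezcpfj" -> "JMEZCPFJ" -> "JFPCZEMJ"
  "whcahdqsujs" -> "ufayfboqshq" -> "rcxvcylnpen" -> "RCXVCYLNPEN" -> "NEPNLYCVXCR"
  "wzl" -> "uxj" -> "rug" -> "RUG" -> "GUR"
  "gdapmvf" -> "ebynktd" -> "byvkhqa" -> "BYVKHQA" -> "AQHKVYB"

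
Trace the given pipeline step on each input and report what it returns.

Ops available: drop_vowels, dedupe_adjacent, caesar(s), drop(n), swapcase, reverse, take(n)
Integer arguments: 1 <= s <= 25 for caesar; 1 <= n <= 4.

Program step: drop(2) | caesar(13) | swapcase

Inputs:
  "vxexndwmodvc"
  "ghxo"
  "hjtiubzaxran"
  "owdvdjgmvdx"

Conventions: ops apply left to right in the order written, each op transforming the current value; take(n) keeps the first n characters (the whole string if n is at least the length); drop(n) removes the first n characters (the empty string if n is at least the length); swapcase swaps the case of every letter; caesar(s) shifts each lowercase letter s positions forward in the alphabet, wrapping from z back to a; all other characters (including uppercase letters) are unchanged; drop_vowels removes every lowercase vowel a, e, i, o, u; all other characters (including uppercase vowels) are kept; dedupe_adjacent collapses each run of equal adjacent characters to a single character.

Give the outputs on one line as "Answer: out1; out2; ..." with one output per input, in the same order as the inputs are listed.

Execution, op by op:
  "vxexndwmodvc" -> "exndwmodvc" -> "rkaqjzbqip" -> "RKAQJZBQIP"
  "ghxo" -> "xo" -> "kb" -> "KB"
  "hjtiubzaxran" -> "tiubzaxran" -> "gvhomnkena" -> "GVHOMNKENA"
  "owdvdjgmvdx" -> "dvdjgmvdx" -> "qiqwtziqk" -> "QIQWTZIQK"

"RKAQJZBQIP"; "KB"; "GVHOMNKENA"; "QIQWTZIQK"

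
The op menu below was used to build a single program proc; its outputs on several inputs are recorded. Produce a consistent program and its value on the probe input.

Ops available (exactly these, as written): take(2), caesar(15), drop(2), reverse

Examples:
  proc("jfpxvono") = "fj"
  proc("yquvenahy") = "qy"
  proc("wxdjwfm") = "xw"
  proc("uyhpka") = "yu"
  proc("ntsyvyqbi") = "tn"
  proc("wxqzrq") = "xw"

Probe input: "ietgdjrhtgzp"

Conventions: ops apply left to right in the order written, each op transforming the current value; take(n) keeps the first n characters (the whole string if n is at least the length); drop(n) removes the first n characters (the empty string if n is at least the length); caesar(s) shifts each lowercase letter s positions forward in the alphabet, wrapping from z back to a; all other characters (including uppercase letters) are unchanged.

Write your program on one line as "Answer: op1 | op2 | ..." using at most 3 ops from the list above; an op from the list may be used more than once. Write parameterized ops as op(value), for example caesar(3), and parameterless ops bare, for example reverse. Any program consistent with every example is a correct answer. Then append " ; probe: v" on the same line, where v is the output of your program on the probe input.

take(2) | reverse ; probe: "ei"

Check, running the answer program on each example:
  "jfpxvono" -> "jf" -> "fj"
  "yquvenahy" -> "yq" -> "qy"
  "wxdjwfm" -> "wx" -> "xw"
  "uyhpka" -> "uy" -> "yu"
  "ntsyvyqbi" -> "nt" -> "tn"
  "wxqzrq" -> "wx" -> "xw"
  probe: "ietgdjrhtgzp" -> "ie" -> "ei"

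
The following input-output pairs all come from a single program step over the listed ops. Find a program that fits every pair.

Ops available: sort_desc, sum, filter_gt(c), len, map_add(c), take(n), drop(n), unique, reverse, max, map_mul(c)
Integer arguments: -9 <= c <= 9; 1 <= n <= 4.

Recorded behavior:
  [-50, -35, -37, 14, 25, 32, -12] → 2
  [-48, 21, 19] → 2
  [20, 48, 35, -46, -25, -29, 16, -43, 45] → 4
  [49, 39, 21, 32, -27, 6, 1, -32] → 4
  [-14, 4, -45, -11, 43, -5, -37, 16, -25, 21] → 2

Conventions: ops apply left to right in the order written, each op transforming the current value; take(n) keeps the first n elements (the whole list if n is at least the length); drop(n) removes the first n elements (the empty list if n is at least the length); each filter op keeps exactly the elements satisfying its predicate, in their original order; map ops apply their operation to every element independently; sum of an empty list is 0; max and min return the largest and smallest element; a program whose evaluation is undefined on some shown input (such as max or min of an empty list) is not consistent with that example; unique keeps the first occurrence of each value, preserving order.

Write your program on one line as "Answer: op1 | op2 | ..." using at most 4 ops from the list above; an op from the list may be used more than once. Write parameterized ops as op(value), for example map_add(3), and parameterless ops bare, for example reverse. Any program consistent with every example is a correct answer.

map_add(-9) | reverse | filter_gt(8) | len

Check, running the answer program on each example:
  [-50, -35, -37, 14, 25, 32, -12] -> [-59, -44, -46, 5, 16, 23, -21] -> [-21, 23, 16, 5, -46, -44, -59] -> [23, 16] -> 2
  [-48, 21, 19] -> [-57, 12, 10] -> [10, 12, -57] -> [10, 12] -> 2
  [20, 48, 35, -46, -25, -29, 16, -43, 45] -> [11, 39, 26, -55, -34, -38, 7, -52, 36] -> [36, -52, 7, -38, -34, -55, 26, 39, 11] -> [36, 26, 39, 11] -> 4
  [49, 39, 21, 32, -27, 6, 1, -32] -> [40, 30, 12, 23, -36, -3, -8, -41] -> [-41, -8, -3, -36, 23, 12, 30, 40] -> [23, 12, 30, 40] -> 4
  [-14, 4, -45, -11, 43, -5, -37, 16, -25, 21] -> [-23, -5, -54, -20, 34, -14, -46, 7, -34, 12] -> [12, -34, 7, -46, -14, 34, -20, -54, -5, -23] -> [12, 34] -> 2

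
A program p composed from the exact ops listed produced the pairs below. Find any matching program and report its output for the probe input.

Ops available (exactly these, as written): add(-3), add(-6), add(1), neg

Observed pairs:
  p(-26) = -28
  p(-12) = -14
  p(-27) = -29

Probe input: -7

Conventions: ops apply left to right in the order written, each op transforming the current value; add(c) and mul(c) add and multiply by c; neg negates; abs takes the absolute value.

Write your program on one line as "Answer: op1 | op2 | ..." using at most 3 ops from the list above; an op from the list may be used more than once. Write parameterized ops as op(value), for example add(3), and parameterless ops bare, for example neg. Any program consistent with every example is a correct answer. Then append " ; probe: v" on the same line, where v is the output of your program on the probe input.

add(1) | add(-3) ; probe: -9

Check, running the answer program on each example:
  -26 -> -25 -> -28
  -12 -> -11 -> -14
  -27 -> -26 -> -29
  probe: -7 -> -6 -> -9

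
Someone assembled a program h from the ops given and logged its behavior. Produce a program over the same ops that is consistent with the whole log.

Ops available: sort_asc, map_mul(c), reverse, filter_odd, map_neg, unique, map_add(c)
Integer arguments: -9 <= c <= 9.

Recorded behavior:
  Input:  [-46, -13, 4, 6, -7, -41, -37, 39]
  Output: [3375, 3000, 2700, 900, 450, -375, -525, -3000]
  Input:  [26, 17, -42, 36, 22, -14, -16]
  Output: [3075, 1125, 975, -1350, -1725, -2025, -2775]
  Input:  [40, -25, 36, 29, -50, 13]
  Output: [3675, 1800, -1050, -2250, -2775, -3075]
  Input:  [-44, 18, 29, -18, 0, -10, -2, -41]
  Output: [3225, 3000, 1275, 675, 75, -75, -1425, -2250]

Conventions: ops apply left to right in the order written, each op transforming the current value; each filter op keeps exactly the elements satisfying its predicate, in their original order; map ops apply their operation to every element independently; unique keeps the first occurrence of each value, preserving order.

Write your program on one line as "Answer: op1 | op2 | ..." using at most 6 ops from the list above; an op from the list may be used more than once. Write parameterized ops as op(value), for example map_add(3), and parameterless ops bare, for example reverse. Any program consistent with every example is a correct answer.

map_add(1) | map_mul(5) | map_mul(-5) | map_neg | sort_asc | map_mul(-3)

Check, running the answer program on each example:
  [-46, -13, 4, 6, -7, -41, -37, 39] -> [-45, -12, 5, 7, -6, -40, -36, 40] -> [-225, -60, 25, 35, -30, -200, -180, 200] -> [1125, 300, -125, -175, 150, 1000, 900, -1000] -> [-1125, -300, 125, 175, -150, -1000, -900, 1000] -> [-1125, -1000, -900, -300, -150, 125, 175, 1000] -> [3375, 3000, 2700, 900, 450, -375, -525, -3000]
  [26, 17, -42, 36, 22, -14, -16] -> [27, 18, -41, 37, 23, -13, -15] -> [135, 90, -205, 185, 115, -65, -75] -> [-675, -450, 1025, -925, -575, 325, 375] -> [675, 450, -1025, 925, 575, -325, -375] -> [-1025, -375, -325, 450, 575, 675, 925] -> [3075, 1125, 975, -1350, -1725, -2025, -2775]
  [40, -25, 36, 29, -50, 13] -> [41, -24, 37, 30, -49, 14] -> [205, -120, 185, 150, -245, 70] -> [-1025, 600, -925, -750, 1225, -350] -> [1025, -600, 925, 750, -1225, 350] -> [-1225, -600, 350, 750, 925, 1025] -> [3675, 1800, -1050, -2250, -2775, -3075]
  [-44, 18, 29, -18, 0, -10, -2, -41] -> [-43, 19, 30, -17, 1, -9, -1, -40] -> [-215, 95, 150, -85, 5, -45, -5, -200] -> [1075, -475, -750, 425, -25, 225, 25, 1000] -> [-1075, 475, 750, -425, 25, -225, -25, -1000] -> [-1075, -1000, -425, -225, -25, 25, 475, 750] -> [3225, 3000, 1275, 675, 75, -75, -1425, -2250]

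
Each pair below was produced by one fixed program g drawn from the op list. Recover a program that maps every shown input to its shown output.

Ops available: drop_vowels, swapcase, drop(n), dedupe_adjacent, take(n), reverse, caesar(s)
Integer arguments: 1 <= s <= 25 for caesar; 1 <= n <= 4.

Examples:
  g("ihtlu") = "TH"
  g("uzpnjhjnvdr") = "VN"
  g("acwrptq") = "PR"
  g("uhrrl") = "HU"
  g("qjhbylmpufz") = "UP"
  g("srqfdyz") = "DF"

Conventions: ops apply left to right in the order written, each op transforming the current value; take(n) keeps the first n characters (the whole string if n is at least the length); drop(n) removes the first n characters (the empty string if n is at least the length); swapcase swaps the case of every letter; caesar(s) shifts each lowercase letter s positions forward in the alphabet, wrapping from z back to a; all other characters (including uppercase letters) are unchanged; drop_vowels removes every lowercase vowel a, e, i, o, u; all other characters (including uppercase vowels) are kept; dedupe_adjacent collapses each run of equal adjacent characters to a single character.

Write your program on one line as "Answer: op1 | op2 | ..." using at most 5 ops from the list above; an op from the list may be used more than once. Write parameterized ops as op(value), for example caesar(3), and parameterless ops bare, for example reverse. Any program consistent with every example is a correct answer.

reverse | dedupe_adjacent | swapcase | take(4) | drop(2)

Check, running the answer program on each example:
  "ihtlu" -> "ulthi" -> "ulthi" -> "ULTHI" -> "ULTH" -> "TH"
  "uzpnjhjnvdr" -> "rdvnjhjnpzu" -> "rdvnjhjnpzu" -> "RDVNJHJNPZU" -> "RDVN" -> "VN"
  "acwrptq" -> "qtprwca" -> "qtprwca" -> "QTPRWCA" -> "QTPR" -> "PR"
  "uhrrl" -> "lrrhu" -> "lrhu" -> "LRHU" -> "LRHU" -> "HU"
  "qjhbylmpufz" -> "zfupmlybhjq" -> "zfupmlybhjq" -> "ZFUPMLYBHJQ" -> "ZFUP" -> "UP"
  "srqfdyz" -> "zydfqrs" -> "zydfqrs" -> "ZYDFQRS" -> "ZYDF" -> "DF"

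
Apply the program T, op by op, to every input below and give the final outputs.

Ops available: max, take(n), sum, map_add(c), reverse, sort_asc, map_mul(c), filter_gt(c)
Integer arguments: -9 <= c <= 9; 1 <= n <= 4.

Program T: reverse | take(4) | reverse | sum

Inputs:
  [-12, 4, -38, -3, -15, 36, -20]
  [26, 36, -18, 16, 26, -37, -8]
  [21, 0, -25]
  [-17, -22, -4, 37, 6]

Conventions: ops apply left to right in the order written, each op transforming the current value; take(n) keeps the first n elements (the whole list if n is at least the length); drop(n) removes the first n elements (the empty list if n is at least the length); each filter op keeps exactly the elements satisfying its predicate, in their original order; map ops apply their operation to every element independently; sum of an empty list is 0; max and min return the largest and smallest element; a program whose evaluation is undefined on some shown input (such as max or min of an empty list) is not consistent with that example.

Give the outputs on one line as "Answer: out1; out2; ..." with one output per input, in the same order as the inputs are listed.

-2; -3; -4; 17

Execution, op by op:
  [-12, 4, -38, -3, -15, 36, -20] -> [-20, 36, -15, -3, -38, 4, -12] -> [-20, 36, -15, -3] -> [-3, -15, 36, -20] -> -2
  [26, 36, -18, 16, 26, -37, -8] -> [-8, -37, 26, 16, -18, 36, 26] -> [-8, -37, 26, 16] -> [16, 26, -37, -8] -> -3
  [21, 0, -25] -> [-25, 0, 21] -> [-25, 0, 21] -> [21, 0, -25] -> -4
  [-17, -22, -4, 37, 6] -> [6, 37, -4, -22, -17] -> [6, 37, -4, -22] -> [-22, -4, 37, 6] -> 17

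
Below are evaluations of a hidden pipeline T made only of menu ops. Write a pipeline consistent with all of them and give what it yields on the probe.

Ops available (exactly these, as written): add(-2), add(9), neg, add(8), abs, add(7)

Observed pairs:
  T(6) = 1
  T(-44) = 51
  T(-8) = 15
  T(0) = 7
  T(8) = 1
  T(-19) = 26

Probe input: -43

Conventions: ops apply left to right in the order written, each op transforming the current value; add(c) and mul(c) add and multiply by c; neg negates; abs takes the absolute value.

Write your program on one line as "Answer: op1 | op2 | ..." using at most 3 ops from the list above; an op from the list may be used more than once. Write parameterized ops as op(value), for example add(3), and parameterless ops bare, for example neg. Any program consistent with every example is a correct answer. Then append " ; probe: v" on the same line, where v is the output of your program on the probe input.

neg | add(7) | abs ; probe: 50

Check, running the answer program on each example:
  6 -> -6 -> 1 -> 1
  -44 -> 44 -> 51 -> 51
  -8 -> 8 -> 15 -> 15
  0 -> 0 -> 7 -> 7
  8 -> -8 -> -1 -> 1
  -19 -> 19 -> 26 -> 26
  probe: -43 -> 43 -> 50 -> 50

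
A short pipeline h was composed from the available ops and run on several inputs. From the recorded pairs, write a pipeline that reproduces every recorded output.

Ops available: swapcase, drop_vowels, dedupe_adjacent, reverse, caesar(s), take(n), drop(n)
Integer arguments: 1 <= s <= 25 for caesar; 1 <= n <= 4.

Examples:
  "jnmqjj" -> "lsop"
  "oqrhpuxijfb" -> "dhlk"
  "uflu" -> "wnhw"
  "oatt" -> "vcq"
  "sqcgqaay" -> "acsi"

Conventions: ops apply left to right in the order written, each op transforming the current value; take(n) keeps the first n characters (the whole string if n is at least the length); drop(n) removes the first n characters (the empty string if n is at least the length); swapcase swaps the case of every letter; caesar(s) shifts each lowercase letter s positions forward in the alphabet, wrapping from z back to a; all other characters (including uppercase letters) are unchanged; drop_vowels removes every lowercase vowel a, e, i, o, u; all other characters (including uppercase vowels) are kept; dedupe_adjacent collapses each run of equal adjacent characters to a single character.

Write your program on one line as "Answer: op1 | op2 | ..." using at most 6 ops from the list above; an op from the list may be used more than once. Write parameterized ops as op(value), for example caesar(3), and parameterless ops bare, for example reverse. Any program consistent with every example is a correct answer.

caesar(11) | dedupe_adjacent | reverse | take(4) | caesar(17)

Check, running the answer program on each example:
  "jnmqjj" -> "uyxbuu" -> "uyxbu" -> "ubxyu" -> "ubxy" -> "lsop"
  "oqrhpuxijfb" -> "zbcsafituqm" -> "zbcsafituqm" -> "mqutifascbz" -> "mqut" -> "dhlk"
  "uflu" -> "fqwf" -> "fqwf" -> "fwqf" -> "fwqf" -> "wnhw"
  "oatt" -> "zlee" -> "zle" -> "elz" -> "elz" -> "vcq"
  "sqcgqaay" -> "dbnrbllj" -> "dbnrblj" -> "jlbrnbd" -> "jlbr" -> "acsi"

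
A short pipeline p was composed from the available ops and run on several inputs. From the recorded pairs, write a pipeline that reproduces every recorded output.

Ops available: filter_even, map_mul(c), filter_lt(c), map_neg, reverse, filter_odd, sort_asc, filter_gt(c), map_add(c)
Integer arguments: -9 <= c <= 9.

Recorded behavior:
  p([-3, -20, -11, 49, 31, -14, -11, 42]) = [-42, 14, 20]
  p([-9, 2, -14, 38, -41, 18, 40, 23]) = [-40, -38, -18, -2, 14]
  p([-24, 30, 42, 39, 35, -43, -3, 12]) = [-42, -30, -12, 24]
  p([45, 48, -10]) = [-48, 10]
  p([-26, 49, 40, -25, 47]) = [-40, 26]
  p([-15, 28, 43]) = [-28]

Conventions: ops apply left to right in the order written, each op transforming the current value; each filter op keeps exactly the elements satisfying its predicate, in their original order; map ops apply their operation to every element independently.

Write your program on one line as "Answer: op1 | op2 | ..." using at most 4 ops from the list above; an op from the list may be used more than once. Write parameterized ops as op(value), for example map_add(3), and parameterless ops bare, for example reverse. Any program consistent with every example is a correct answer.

filter_even | map_neg | sort_asc

Check, running the answer program on each example:
  [-3, -20, -11, 49, 31, -14, -11, 42] -> [-20, -14, 42] -> [20, 14, -42] -> [-42, 14, 20]
  [-9, 2, -14, 38, -41, 18, 40, 23] -> [2, -14, 38, 18, 40] -> [-2, 14, -38, -18, -40] -> [-40, -38, -18, -2, 14]
  [-24, 30, 42, 39, 35, -43, -3, 12] -> [-24, 30, 42, 12] -> [24, -30, -42, -12] -> [-42, -30, -12, 24]
  [45, 48, -10] -> [48, -10] -> [-48, 10] -> [-48, 10]
  [-26, 49, 40, -25, 47] -> [-26, 40] -> [26, -40] -> [-40, 26]
  [-15, 28, 43] -> [28] -> [-28] -> [-28]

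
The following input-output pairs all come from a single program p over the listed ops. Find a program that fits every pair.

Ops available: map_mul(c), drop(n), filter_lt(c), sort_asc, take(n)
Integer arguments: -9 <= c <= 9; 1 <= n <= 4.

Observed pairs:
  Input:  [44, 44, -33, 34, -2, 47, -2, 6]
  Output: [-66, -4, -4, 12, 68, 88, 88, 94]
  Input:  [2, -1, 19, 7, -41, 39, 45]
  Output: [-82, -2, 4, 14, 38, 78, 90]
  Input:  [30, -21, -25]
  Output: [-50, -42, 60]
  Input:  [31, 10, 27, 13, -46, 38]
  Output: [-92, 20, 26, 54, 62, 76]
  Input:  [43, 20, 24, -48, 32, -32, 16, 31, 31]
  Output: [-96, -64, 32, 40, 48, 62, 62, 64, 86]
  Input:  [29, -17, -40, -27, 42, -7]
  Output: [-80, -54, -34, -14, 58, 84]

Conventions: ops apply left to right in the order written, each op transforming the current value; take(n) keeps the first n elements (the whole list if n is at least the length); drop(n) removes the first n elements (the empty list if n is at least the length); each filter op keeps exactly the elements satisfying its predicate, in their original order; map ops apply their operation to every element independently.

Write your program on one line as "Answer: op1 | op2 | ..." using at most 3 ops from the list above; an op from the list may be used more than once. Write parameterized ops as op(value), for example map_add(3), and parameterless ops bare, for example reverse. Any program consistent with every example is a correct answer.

sort_asc | map_mul(2)

Check, running the answer program on each example:
  [44, 44, -33, 34, -2, 47, -2, 6] -> [-33, -2, -2, 6, 34, 44, 44, 47] -> [-66, -4, -4, 12, 68, 88, 88, 94]
  [2, -1, 19, 7, -41, 39, 45] -> [-41, -1, 2, 7, 19, 39, 45] -> [-82, -2, 4, 14, 38, 78, 90]
  [30, -21, -25] -> [-25, -21, 30] -> [-50, -42, 60]
  [31, 10, 27, 13, -46, 38] -> [-46, 10, 13, 27, 31, 38] -> [-92, 20, 26, 54, 62, 76]
  [43, 20, 24, -48, 32, -32, 16, 31, 31] -> [-48, -32, 16, 20, 24, 31, 31, 32, 43] -> [-96, -64, 32, 40, 48, 62, 62, 64, 86]
  [29, -17, -40, -27, 42, -7] -> [-40, -27, -17, -7, 29, 42] -> [-80, -54, -34, -14, 58, 84]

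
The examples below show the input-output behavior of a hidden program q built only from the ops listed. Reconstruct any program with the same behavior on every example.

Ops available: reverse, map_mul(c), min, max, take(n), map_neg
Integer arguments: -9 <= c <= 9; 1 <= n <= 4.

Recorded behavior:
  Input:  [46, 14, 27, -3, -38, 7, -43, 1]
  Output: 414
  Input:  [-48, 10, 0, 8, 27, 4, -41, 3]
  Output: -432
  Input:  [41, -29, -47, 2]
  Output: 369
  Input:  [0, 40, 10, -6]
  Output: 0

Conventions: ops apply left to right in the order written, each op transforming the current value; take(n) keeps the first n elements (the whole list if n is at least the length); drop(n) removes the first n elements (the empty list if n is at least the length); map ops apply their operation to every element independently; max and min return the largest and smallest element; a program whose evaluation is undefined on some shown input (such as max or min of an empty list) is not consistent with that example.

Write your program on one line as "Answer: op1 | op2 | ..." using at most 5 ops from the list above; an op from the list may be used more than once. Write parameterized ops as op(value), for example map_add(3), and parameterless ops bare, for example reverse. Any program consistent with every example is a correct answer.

take(1) | map_neg | map_mul(-9) | min

Check, running the answer program on each example:
  [46, 14, 27, -3, -38, 7, -43, 1] -> [46] -> [-46] -> [414] -> 414
  [-48, 10, 0, 8, 27, 4, -41, 3] -> [-48] -> [48] -> [-432] -> -432
  [41, -29, -47, 2] -> [41] -> [-41] -> [369] -> 369
  [0, 40, 10, -6] -> [0] -> [0] -> [0] -> 0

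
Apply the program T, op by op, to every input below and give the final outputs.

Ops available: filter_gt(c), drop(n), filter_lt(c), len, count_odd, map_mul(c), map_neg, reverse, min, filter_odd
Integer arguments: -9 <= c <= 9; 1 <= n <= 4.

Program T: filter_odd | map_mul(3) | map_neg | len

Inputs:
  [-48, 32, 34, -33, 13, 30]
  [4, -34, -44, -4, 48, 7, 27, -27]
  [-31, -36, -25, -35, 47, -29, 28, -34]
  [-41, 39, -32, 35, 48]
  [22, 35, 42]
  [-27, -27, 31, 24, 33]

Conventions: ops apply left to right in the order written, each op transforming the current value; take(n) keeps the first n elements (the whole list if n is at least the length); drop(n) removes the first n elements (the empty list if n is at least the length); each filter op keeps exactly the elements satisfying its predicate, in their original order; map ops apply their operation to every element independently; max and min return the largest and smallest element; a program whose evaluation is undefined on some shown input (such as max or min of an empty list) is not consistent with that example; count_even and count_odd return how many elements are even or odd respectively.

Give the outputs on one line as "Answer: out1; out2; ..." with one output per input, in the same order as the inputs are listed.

2; 3; 5; 3; 1; 4

Execution, op by op:
  [-48, 32, 34, -33, 13, 30] -> [-33, 13] -> [-99, 39] -> [99, -39] -> 2
  [4, -34, -44, -4, 48, 7, 27, -27] -> [7, 27, -27] -> [21, 81, -81] -> [-21, -81, 81] -> 3
  [-31, -36, -25, -35, 47, -29, 28, -34] -> [-31, -25, -35, 47, -29] -> [-93, -75, -105, 141, -87] -> [93, 75, 105, -141, 87] -> 5
  [-41, 39, -32, 35, 48] -> [-41, 39, 35] -> [-123, 117, 105] -> [123, -117, -105] -> 3
  [22, 35, 42] -> [35] -> [105] -> [-105] -> 1
  [-27, -27, 31, 24, 33] -> [-27, -27, 31, 33] -> [-81, -81, 93, 99] -> [81, 81, -93, -99] -> 4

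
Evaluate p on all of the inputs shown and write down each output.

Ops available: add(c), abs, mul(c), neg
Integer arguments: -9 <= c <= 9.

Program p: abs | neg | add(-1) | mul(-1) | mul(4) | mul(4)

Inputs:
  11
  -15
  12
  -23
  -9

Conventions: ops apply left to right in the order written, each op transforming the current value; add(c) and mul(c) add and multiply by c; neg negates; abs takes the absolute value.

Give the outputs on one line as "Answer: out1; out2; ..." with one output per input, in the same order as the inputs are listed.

Execution, op by op:
  11 -> 11 -> -11 -> -12 -> 12 -> 48 -> 192
  -15 -> 15 -> -15 -> -16 -> 16 -> 64 -> 256
  12 -> 12 -> -12 -> -13 -> 13 -> 52 -> 208
  -23 -> 23 -> -23 -> -24 -> 24 -> 96 -> 384
  -9 -> 9 -> -9 -> -10 -> 10 -> 40 -> 160

192; 256; 208; 384; 160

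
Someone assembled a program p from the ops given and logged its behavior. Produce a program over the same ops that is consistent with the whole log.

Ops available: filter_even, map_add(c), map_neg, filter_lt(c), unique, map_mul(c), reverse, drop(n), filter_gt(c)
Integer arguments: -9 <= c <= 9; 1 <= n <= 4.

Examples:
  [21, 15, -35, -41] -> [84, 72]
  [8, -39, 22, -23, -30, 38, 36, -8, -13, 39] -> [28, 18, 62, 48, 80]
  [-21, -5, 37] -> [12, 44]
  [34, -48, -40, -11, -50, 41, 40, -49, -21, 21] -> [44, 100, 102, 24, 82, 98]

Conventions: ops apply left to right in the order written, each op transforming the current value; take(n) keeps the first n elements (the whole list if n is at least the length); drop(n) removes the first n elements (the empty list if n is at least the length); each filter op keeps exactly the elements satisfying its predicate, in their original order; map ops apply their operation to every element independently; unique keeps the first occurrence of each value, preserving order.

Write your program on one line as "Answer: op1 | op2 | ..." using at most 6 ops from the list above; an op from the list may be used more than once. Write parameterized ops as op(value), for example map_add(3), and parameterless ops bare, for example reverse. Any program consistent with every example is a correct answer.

map_add(6) | map_add(-7) | reverse | filter_lt(4) | map_mul(-2)

Check, running the answer program on each example:
  [21, 15, -35, -41] -> [27, 21, -29, -35] -> [20, 14, -36, -42] -> [-42, -36, 14, 20] -> [-42, -36] -> [84, 72]
  [8, -39, 22, -23, -30, 38, 36, -8, -13, 39] -> [14, -33, 28, -17, -24, 44, 42, -2, -7, 45] -> [7, -40, 21, -24, -31, 37, 35, -9, -14, 38] -> [38, -14, -9, 35, 37, -31, -24, 21, -40, 7] -> [-14, -9, -31, -24, -40] -> [28, 18, 62, 48, 80]
  [-21, -5, 37] -> [-15, 1, 43] -> [-22, -6, 36] -> [36, -6, -22] -> [-6, -22] -> [12, 44]
  [34, -48, -40, -11, -50, 41, 40, -49, -21, 21] -> [40, -42, -34, -5, -44, 47, 46, -43, -15, 27] -> [33, -49, -41, -12, -51, 40, 39, -50, -22, 20] -> [20, -22, -50, 39, 40, -51, -12, -41, -49, 33] -> [-22, -50, -51, -12, -41, -49] -> [44, 100, 102, 24, 82, 98]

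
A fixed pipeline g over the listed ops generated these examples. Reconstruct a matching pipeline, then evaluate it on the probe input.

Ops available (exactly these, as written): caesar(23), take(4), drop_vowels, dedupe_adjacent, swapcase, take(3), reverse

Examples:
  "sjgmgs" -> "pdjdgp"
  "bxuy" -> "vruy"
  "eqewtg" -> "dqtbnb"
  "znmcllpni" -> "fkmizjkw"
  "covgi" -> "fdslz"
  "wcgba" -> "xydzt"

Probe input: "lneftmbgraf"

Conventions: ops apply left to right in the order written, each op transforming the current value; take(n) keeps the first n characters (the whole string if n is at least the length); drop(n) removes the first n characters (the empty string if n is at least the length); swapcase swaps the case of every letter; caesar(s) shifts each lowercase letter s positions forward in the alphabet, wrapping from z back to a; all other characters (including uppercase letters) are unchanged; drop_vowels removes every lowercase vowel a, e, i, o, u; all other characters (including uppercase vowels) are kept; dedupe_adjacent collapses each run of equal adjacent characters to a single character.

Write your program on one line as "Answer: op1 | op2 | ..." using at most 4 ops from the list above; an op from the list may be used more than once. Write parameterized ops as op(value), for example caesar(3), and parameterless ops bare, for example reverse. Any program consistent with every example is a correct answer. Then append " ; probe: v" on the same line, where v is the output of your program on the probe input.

dedupe_adjacent | caesar(23) | reverse ; probe: "cxodyjqcbki"

Check, running the answer program on each example:
  "sjgmgs" -> "sjgmgs" -> "pgdjdp" -> "pdjdgp"
  "bxuy" -> "bxuy" -> "yurv" -> "vruy"
  "eqewtg" -> "eqewtg" -> "bnbtqd" -> "dqtbnb"
  "znmcllpni" -> "znmclpni" -> "wkjzimkf" -> "fkmizjkw"
  "covgi" -> "covgi" -> "zlsdf" -> "fdslz"
  "wcgba" -> "wcgba" -> "tzdyx" -> "xydzt"
  probe: "lneftmbgraf" -> "lneftmbgraf" -> "ikbcqjydoxc" -> "cxodyjqcbki"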